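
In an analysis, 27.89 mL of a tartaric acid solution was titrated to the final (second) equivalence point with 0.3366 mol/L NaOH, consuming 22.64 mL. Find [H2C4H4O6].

n(NaOH) = 0.3366 x 0.02264 = 0.007621 mol.
At the final (second) equivalence point, 2 mol OH^- react per mol H2C4H4O6, so n(H2C4H4O6) = 0.007621 / 2 = 0.003810 mol.
[H2C4H4O6] = 0.003810 / 0.02789 L = 0.137 M.

0.137 M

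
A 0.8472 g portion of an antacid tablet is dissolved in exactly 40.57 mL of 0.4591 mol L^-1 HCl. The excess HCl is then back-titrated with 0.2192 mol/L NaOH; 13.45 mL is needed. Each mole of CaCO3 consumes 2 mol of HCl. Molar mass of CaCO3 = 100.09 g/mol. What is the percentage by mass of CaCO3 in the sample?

Total n(HCl) added = 0.4591 x 0.04057 = 0.01863 mol.
n(NaOH) used = 0.2192 x 0.01345 = 0.002948 mol, which equals the excess n(HCl).
So n(HCl) consumed by the sample = 0.01863 - 0.002948 = 0.01568 mol.
n(CaCO3) = 0.01568 / 2 = 0.007839 mol.
mass CaCO3 = 0.007839 x 100.09 = 0.7846 g, so %CaCO3 = 0.7846/0.8472 x 100 = 92.6%.

92.6%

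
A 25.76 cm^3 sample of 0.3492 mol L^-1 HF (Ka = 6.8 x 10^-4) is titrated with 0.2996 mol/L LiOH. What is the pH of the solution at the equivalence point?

8.19

n(HF) = 0.3492 x 0.02576 = 0.008995 mol; V(LiOH) at equivalence = 0.008995/0.2996 = 0.03002 L.
At equivalence all the acid is converted to F-; total volume = 0.02576 + 0.03002 = 0.05578 L, so [F-] = 0.008995/0.05578 = 0.1613 M.
Kb = Kw/Ka = 1.0e-14 / 6.8 x 10^-4 = 1.47e-11.
[OH^-] = sqrt(Kb x [F-]) = sqrt(1.47e-11 x 0.1613) = 1.54e-6 M.
pOH = 5.81, so pH = 14.00 - 5.81 = 8.19.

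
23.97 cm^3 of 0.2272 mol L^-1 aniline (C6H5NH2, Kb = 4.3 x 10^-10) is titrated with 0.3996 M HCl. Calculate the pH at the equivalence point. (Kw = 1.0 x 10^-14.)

2.74

n(C6H5NH2) = 0.2272 x 0.02397 = 0.005446 mol; V(HCl) at equivalence = 0.005446/0.3996 = 0.01363 L.
At equivalence the base is fully converted to C6H5NH3+; total volume = 0.03760 L, so [C6H5NH3+] = 0.005446/0.03760 = 0.1448 M.
Ka(C6H5NH3+) = Kw/Kb = 1.0e-14 / 4.3 x 10^-10 = 2.33e-5.
[H^+] = sqrt(Ka x [C6H5NH3+]) = sqrt(2.33e-5 x 0.1448) = 0.00184 M.
pH = -log(0.00184) = 2.74.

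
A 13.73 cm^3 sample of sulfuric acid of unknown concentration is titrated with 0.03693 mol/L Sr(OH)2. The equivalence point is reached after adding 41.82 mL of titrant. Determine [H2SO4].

0.112 M

n(Sr(OH)2) delivered = 0.03693 x 0.04182 = 0.001544 mol.
For a 1:1 reaction, n(H2SO4) = 0.001544 mol.
[H2SO4] = 0.001544 mol / 0.01373 L = 0.112 M.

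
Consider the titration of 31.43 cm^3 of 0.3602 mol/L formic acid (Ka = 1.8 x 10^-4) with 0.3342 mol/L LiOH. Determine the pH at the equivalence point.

n(HCOOH) = 0.3602 x 0.03143 = 0.01132 mol; V(LiOH) at equivalence = 0.01132/0.3342 = 0.03388 L.
At equivalence all the acid is converted to HCOO-; total volume = 0.03143 + 0.03388 = 0.06531 L, so [HCOO-] = 0.01132/0.06531 = 0.1734 M.
Kb = Kw/Ka = 1.0e-14 / 1.8 x 10^-4 = 5.56e-11.
[OH^-] = sqrt(Kb x [HCOO-]) = sqrt(5.56e-11 x 0.1734) = 3.10e-6 M.
pOH = 5.51, so pH = 14.00 - 5.51 = 8.49.

8.49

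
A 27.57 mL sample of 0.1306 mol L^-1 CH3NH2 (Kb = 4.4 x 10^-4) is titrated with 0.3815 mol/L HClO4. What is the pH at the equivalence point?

5.83

n(CH3NH2) = 0.1306 x 0.02757 = 0.003601 mol; V(HClO4) at equivalence = 0.003601/0.3815 = 0.009438 L.
At equivalence the base is fully converted to CH3NH3+; total volume = 0.03701 L, so [CH3NH3+] = 0.003601/0.03701 = 0.09729 M.
Ka(CH3NH3+) = Kw/Kb = 1.0e-14 / 4.4 x 10^-4 = 2.27e-11.
[H^+] = sqrt(Ka x [CH3NH3+]) = sqrt(2.27e-11 x 0.09729) = 1.49e-6 M.
pH = -log(1.49e-6) = 5.83.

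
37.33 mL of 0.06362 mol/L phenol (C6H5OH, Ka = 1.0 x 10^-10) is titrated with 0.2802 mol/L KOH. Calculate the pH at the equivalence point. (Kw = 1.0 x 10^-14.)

11.36

n(C6H5OH) = 0.06362 x 0.03733 = 0.002375 mol; V(KOH) at equivalence = 0.002375/0.2802 = 0.008476 L.
At equivalence all the acid is converted to C6H5O-; total volume = 0.03733 + 0.008476 = 0.04581 L, so [C6H5O-] = 0.002375/0.04581 = 0.05185 M.
Kb = Kw/Ka = 1.0e-14 / 1.0 x 10^-10 = 0.000100.
[OH^-] = sqrt(Kb x [C6H5O-]) = sqrt(0.000100 x 0.05185) = 0.00228 M.
pOH = 2.64, so pH = 14.00 - 2.64 = 11.36.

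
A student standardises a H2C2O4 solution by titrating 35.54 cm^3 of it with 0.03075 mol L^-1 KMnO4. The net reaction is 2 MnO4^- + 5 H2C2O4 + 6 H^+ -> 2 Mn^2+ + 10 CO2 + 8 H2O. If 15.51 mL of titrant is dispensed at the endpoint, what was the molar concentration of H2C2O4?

n(KMnO4) = 0.03075 x 0.01551 = 0.0004769 mol.
From the balanced equation, 2 mol KMnO4 reacts with 5 mol H2C2O4, so n(H2C2O4) = 0.0004769 x 5/2 = 0.001192 mol.
[H2C2O4] = 0.001192 / 0.03554 L = 0.0335 M.

0.0335 M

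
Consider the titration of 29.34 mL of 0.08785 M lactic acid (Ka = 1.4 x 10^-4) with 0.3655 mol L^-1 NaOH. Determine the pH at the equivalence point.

n(HC3H5O3) = 0.08785 x 0.02934 = 0.002578 mol; V(NaOH) at equivalence = 0.002578/0.3655 = 0.007052 L.
At equivalence all the acid is converted to C3H5O3-; total volume = 0.02934 + 0.007052 = 0.03639 L, so [C3H5O3-] = 0.002578/0.03639 = 0.07083 M.
Kb = Kw/Ka = 1.0e-14 / 1.4 x 10^-4 = 7.14e-11.
[OH^-] = sqrt(Kb x [C3H5O3-]) = sqrt(7.14e-11 x 0.07083) = 2.25e-6 M.
pOH = 5.65, so pH = 14.00 - 5.65 = 8.35.

8.35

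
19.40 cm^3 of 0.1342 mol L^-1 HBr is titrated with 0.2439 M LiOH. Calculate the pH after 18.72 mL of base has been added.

n(acid) = 0.1342 x 0.01940 = 0.002603 mol; n(LiOH) added = 0.2439 x 0.01872 = 0.004566 mol.
Base is in excess by 0.004566 - 0.002603 = 0.001962 mol in a total volume of 0.03812 L.
[OH^-] = 0.001962/0.03812 = 0.05148 M, so pOH = 1.29 and pH = 14.00 - 1.29 = 12.71.

12.71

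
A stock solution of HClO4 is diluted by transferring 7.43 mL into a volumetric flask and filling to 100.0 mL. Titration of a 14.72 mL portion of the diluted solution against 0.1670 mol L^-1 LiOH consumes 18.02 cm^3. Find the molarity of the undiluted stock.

2.75 M

n(LiOH) = 0.1670 x 0.01802 = 0.003009 mol.
n(HClO4) in the aliquot = 0.003009 mol.
[diluted HClO4] = 0.003009 / 0.01472 = 0.2044 M.
Dilution factor = 100.0/7.430 = 13.46, so [stock] = 0.2044 x 13.46 = 2.75 M.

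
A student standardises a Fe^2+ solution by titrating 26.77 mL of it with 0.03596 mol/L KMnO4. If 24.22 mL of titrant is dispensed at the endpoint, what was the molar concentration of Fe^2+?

n(KMnO4) = 0.03596 x 0.02422 = 0.0008710 mol.
From the balanced equation, 1 mol KMnO4 reacts with 5 mol Fe^2+, so n(Fe^2+) = 0.0008710 x 5/1 = 0.004355 mol.
[Fe^2+] = 0.004355 / 0.02677 L = 0.163 M.

0.163 M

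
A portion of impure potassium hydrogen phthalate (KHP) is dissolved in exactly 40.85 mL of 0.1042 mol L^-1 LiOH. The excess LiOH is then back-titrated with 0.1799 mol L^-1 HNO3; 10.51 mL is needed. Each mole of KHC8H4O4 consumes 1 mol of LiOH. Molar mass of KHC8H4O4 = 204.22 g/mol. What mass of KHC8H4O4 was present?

Total n(LiOH) added = 0.1042 x 0.04085 = 0.004257 mol.
n(HNO3) used = 0.1799 x 0.01051 = 0.001891 mol, which equals the excess n(LiOH).
So n(LiOH) consumed by the sample = 0.004257 - 0.001891 = 0.002366 mol.
n(KHC8H4O4) = 0.002366 / 1 = 0.002366 mol.
mass = 0.002366 mol x 204.22 g/mol = 0.483 g.

0.483 g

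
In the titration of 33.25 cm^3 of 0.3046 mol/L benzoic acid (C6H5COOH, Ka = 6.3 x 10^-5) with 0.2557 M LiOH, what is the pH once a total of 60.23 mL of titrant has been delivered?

12.75

n(acid) = 0.3046 x 0.03325 = 0.01013 mol; n(LiOH) added = 0.2557 x 0.06023 = 0.01540 mol.
Base is in excess by 0.01540 - 0.01013 = 0.005273 mol in a total volume of 0.09348 L.
[OH^-] = 0.005273/0.09348 = 0.05641 M, so pOH = 1.25 and pH = 14.00 - 1.25 = 12.75.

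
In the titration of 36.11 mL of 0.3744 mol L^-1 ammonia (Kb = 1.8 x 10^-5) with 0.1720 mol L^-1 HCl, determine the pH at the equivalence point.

n(NH3) = 0.3744 x 0.03611 = 0.01352 mol; V(HCl) at equivalence = 0.01352/0.1720 = 0.07860 L.
At equivalence the base is fully converted to NH4+; total volume = 0.1147 L, so [NH4+] = 0.01352/0.1147 = 0.1179 M.
Ka(NH4+) = Kw/Kb = 1.0e-14 / 1.8 x 10^-5 = 5.56e-10.
[H^+] = sqrt(Ka x [NH4+]) = sqrt(5.56e-10 x 0.1179) = 8.09e-6 M.
pH = -log(8.09e-6) = 5.09.

5.09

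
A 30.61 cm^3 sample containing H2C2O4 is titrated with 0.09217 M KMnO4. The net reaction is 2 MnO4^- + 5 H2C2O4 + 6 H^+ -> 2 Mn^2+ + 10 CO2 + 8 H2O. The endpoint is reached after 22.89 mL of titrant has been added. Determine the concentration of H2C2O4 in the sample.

0.172 M

n(KMnO4) = 0.09217 x 0.02289 = 0.002110 mol.
From the balanced equation, 2 mol KMnO4 reacts with 5 mol H2C2O4, so n(H2C2O4) = 0.002110 x 5/2 = 0.005274 mol.
[H2C2O4] = 0.005274 / 0.03061 L = 0.172 M.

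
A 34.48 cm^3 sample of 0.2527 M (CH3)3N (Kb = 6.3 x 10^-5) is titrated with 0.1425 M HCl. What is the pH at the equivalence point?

n((CH3)3N) = 0.2527 x 0.03448 = 0.008713 mol; V(HCl) at equivalence = 0.008713/0.1425 = 0.06114 L.
At equivalence the base is fully converted to (CH3)3NH+; total volume = 0.09562 L, so [(CH3)3NH+] = 0.008713/0.09562 = 0.09112 M.
Ka((CH3)3NH+) = Kw/Kb = 1.0e-14 / 6.3 x 10^-5 = 1.59e-10.
[H^+] = sqrt(Ka x [(CH3)3NH+]) = sqrt(1.59e-10 x 0.09112) = 3.80e-6 M.
pH = -log(3.80e-6) = 5.42.

5.42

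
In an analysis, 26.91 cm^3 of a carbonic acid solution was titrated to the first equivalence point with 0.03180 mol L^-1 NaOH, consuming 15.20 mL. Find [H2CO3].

n(NaOH) = 0.03180 x 0.01520 = 0.0004834 mol.
At the first equivalence point, 1 mol OH^- react per mol H2CO3, so n(H2CO3) = 0.0004834 / 1 = 0.0004834 mol.
[H2CO3] = 0.0004834 / 0.02691 L = 0.0180 M.

0.0180 M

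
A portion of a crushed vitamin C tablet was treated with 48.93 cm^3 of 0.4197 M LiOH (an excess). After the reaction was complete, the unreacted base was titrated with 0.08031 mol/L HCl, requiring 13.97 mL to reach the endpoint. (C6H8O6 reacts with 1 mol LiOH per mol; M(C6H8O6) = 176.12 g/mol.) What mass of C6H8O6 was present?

3.42 g

Total n(LiOH) added = 0.4197 x 0.04893 = 0.02054 mol.
n(HCl) used = 0.08031 x 0.01397 = 0.001122 mol, which equals the excess n(LiOH).
So n(LiOH) consumed by the sample = 0.02054 - 0.001122 = 0.01941 mol.
n(C6H8O6) = 0.01941 / 1 = 0.01941 mol.
mass = 0.01941 mol x 176.12 g/mol = 3.42 g.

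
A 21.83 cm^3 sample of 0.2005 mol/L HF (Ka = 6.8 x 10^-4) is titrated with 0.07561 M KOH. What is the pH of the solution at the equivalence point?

7.95

n(HF) = 0.2005 x 0.02183 = 0.004377 mol; V(KOH) at equivalence = 0.004377/0.07561 = 0.05789 L.
At equivalence all the acid is converted to F-; total volume = 0.02183 + 0.05789 = 0.07972 L, so [F-] = 0.004377/0.07972 = 0.05490 M.
Kb = Kw/Ka = 1.0e-14 / 6.8 x 10^-4 = 1.47e-11.
[OH^-] = sqrt(Kb x [F-]) = sqrt(1.47e-11 x 0.05490) = 8.99e-7 M.
pOH = 6.05, so pH = 14.00 - 6.05 = 7.95.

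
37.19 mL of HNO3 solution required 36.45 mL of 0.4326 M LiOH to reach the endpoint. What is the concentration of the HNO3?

0.424 M

n(LiOH) delivered = 0.4326 x 0.03645 = 0.01577 mol.
For a 1:1 reaction, n(HNO3) = 0.01577 mol.
[HNO3] = 0.01577 mol / 0.03719 L = 0.424 M.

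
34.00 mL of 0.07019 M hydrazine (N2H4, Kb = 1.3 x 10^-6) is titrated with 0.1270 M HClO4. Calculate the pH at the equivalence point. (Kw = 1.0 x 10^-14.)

n(N2H4) = 0.07019 x 0.03400 = 0.002386 mol; V(HClO4) at equivalence = 0.002386/0.1270 = 0.01879 L.
At equivalence the base is fully converted to N2H5+; total volume = 0.05279 L, so [N2H5+] = 0.002386/0.05279 = 0.04521 M.
Ka(N2H5+) = Kw/Kb = 1.0e-14 / 1.3 x 10^-6 = 7.69e-9.
[H^+] = sqrt(Ka x [N2H5+]) = sqrt(7.69e-9 x 0.04521) = 1.86e-5 M.
pH = -log(1.86e-5) = 4.73.

4.73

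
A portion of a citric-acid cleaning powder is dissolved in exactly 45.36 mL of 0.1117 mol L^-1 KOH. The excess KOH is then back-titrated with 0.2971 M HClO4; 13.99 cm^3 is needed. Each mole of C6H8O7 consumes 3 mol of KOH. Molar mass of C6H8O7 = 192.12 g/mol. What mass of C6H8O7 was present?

Total n(KOH) added = 0.1117 x 0.04536 = 0.005067 mol.
n(HClO4) used = 0.2971 x 0.01399 = 0.004156 mol, which equals the excess n(KOH).
So n(KOH) consumed by the sample = 0.005067 - 0.004156 = 0.0009103 mol.
n(C6H8O7) = 0.0009103 / 3 = 0.0003034 mol.
mass = 0.0003034 mol x 192.12 g/mol = 0.0583 g.

0.0583 g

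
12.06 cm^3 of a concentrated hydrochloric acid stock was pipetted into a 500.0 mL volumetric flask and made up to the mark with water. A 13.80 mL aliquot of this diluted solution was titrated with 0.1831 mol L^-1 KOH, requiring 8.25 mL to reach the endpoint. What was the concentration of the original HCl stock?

n(KOH) = 0.1831 x 0.008250 = 0.001511 mol.
n(HCl) in the aliquot = 0.001511 mol.
[diluted HCl] = 0.001511 / 0.01380 = 0.1095 M.
Dilution factor = 500.0/12.06 = 41.46, so [stock] = 0.1095 x 41.46 = 4.54 M.

4.54 M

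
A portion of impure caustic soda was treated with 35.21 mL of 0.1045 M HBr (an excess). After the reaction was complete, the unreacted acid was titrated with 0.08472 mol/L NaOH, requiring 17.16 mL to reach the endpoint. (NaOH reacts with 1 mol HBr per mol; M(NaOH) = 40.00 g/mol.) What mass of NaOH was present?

0.0890 g

Total n(HBr) added = 0.1045 x 0.03521 = 0.003679 mol.
n(NaOH) used = 0.08472 x 0.01716 = 0.001454 mol, which equals the excess n(HBr).
So n(HBr) consumed by the sample = 0.003679 - 0.001454 = 0.002226 mol.
n(NaOH) = 0.002226 / 1 = 0.002226 mol.
mass = 0.002226 mol x 40.00 g/mol = 0.0890 g.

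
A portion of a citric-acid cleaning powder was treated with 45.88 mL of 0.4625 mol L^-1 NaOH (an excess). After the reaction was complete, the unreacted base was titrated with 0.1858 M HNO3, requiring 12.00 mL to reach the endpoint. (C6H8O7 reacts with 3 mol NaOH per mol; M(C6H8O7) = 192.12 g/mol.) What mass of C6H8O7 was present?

1.22 g

Total n(NaOH) added = 0.4625 x 0.04588 = 0.02122 mol.
n(HNO3) used = 0.1858 x 0.01200 = 0.002230 mol, which equals the excess n(NaOH).
So n(NaOH) consumed by the sample = 0.02122 - 0.002230 = 0.01899 mol.
n(C6H8O7) = 0.01899 / 3 = 0.006330 mol.
mass = 0.006330 mol x 192.12 g/mol = 1.22 g.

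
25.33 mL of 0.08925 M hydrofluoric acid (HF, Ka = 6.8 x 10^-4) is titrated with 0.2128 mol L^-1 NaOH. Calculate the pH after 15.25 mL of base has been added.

12.38

n(acid) = 0.08925 x 0.02533 = 0.002261 mol; n(NaOH) added = 0.2128 x 0.01525 = 0.003245 mol.
Base is in excess by 0.003245 - 0.002261 = 0.0009845 mol in a total volume of 0.04058 L.
[OH^-] = 0.0009845/0.04058 = 0.02426 M, so pOH = 1.62 and pH = 14.00 - 1.62 = 12.38.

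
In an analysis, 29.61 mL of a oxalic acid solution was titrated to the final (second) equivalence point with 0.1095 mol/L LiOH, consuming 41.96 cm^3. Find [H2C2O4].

0.0776 M

n(LiOH) = 0.1095 x 0.04196 = 0.004595 mol.
At the final (second) equivalence point, 2 mol OH^- react per mol H2C2O4, so n(H2C2O4) = 0.004595 / 2 = 0.002297 mol.
[H2C2O4] = 0.002297 / 0.02961 L = 0.0776 M.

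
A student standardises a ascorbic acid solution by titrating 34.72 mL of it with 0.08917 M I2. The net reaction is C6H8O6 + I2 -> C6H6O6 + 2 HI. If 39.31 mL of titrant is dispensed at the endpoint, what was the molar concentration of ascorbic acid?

0.101 M

n(I2) = 0.08917 x 0.03931 = 0.003505 mol.
From the balanced equation, 1 mol I2 reacts with 1 mol ascorbic acid, so n(ascorbic acid) = 0.003505 x 1/1 = 0.003505 mol.
[ascorbic acid] = 0.003505 / 0.03472 L = 0.101 M.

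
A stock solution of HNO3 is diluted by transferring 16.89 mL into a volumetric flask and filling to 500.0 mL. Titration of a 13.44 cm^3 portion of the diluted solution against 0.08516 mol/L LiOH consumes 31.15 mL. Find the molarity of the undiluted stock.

n(LiOH) = 0.08516 x 0.03115 = 0.002653 mol.
n(HNO3) in the aliquot = 0.002653 mol.
[diluted HNO3] = 0.002653 / 0.01344 = 0.1974 M.
Dilution factor = 500.0/16.89 = 29.60, so [stock] = 0.1974 x 29.60 = 5.84 M.

5.84 M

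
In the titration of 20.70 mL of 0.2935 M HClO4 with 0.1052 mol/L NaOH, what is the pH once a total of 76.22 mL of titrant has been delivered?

n(acid) = 0.2935 x 0.02070 = 0.006075 mol; n(NaOH) added = 0.1052 x 0.07622 = 0.008018 mol.
Base is in excess by 0.008018 - 0.006075 = 0.001943 mol in a total volume of 0.09692 L.
[OH^-] = 0.001943/0.09692 = 0.02005 M, so pOH = 1.70 and pH = 14.00 - 1.70 = 12.30.

12.30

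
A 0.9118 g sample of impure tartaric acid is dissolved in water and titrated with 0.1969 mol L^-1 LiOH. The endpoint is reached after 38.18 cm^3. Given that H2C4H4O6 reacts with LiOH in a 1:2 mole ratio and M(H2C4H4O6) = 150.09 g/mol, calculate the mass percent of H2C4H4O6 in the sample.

61.9%

n(LiOH) = 0.1969 x 0.03818 = 0.007518 mol.
n(H2C4H4O6) = 0.007518 / 2 = 0.003759 mol.
mass of H2C4H4O6 = 0.003759 x 150.09 = 0.5642 g.
% purity = 0.5642 / 0.9118 x 100 = 61.9%.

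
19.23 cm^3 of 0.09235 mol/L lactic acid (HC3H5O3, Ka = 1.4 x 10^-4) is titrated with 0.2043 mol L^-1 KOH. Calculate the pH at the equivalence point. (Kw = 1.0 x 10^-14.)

n(HC3H5O3) = 0.09235 x 0.01923 = 0.001776 mol; V(KOH) at equivalence = 0.001776/0.2043 = 0.008693 L.
At equivalence all the acid is converted to C3H5O3-; total volume = 0.01923 + 0.008693 = 0.02792 L, so [C3H5O3-] = 0.001776/0.02792 = 0.06360 M.
Kb = Kw/Ka = 1.0e-14 / 1.4 x 10^-4 = 7.14e-11.
[OH^-] = sqrt(Kb x [C3H5O3-]) = sqrt(7.14e-11 x 0.06360) = 2.13e-6 M.
pOH = 5.67, so pH = 14.00 - 5.67 = 8.33.

8.33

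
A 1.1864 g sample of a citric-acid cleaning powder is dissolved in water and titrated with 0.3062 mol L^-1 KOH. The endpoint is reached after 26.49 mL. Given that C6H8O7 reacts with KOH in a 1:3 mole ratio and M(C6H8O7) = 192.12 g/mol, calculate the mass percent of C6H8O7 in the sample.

n(KOH) = 0.3062 x 0.02649 = 0.008111 mol.
n(C6H8O7) = 0.008111 / 3 = 0.002704 mol.
mass of C6H8O7 = 0.002704 x 192.12 = 0.5194 g.
% purity = 0.5194 / 1.1864 x 100 = 43.8%.

43.8%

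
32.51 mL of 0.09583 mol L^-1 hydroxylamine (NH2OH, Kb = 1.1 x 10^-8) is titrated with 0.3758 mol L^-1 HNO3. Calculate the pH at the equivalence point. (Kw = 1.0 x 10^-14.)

n(NH2OH) = 0.09583 x 0.03251 = 0.003115 mol; V(HNO3) at equivalence = 0.003115/0.3758 = 0.008290 L.
At equivalence the base is fully converted to NH3OH+; total volume = 0.04080 L, so [NH3OH+] = 0.003115/0.04080 = 0.07636 M.
Ka(NH3OH+) = Kw/Kb = 1.0e-14 / 1.1 x 10^-8 = 9.09e-7.
[H^+] = sqrt(Ka x [NH3OH+]) = sqrt(9.09e-7 x 0.07636) = 0.000263 M.
pH = -log(0.000263) = 3.58.

3.58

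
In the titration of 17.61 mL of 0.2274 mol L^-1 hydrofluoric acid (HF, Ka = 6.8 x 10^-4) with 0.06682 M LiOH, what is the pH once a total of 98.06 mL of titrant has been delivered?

n(acid) = 0.2274 x 0.01761 = 0.004005 mol; n(LiOH) added = 0.06682 x 0.09806 = 0.006552 mol.
Base is in excess by 0.006552 - 0.004005 = 0.002548 mol in a total volume of 0.1157 L.
[OH^-] = 0.002548/0.1157 = 0.02203 M, so pOH = 1.66 and pH = 14.00 - 1.66 = 12.34.

12.34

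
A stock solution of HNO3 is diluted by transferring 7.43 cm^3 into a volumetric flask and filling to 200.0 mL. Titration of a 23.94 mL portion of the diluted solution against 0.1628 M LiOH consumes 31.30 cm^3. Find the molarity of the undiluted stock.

5.73 M

n(LiOH) = 0.1628 x 0.03130 = 0.005096 mol.
n(HNO3) in the aliquot = 0.005096 mol.
[diluted HNO3] = 0.005096 / 0.02394 = 0.2129 M.
Dilution factor = 200.0/7.430 = 26.92, so [stock] = 0.2129 x 26.92 = 5.73 M.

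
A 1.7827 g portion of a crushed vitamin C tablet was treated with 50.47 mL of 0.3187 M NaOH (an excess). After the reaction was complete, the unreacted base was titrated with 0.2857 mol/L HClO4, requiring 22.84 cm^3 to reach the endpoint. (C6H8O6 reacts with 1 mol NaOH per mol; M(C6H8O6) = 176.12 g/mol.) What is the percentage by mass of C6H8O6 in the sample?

Total n(NaOH) added = 0.3187 x 0.05047 = 0.01608 mol.
n(HClO4) used = 0.2857 x 0.02284 = 0.006525 mol, which equals the excess n(NaOH).
So n(NaOH) consumed by the sample = 0.01608 - 0.006525 = 0.009559 mol.
n(C6H8O6) = 0.009559 / 1 = 0.009559 mol.
mass C6H8O6 = 0.009559 x 176.12 = 1.684 g, so %C6H8O6 = 1.684/1.7827 x 100 = 94.4%.

94.4%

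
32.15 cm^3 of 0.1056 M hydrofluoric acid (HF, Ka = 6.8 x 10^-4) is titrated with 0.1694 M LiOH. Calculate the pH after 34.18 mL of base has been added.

n(acid) = 0.1056 x 0.03215 = 0.003395 mol; n(LiOH) added = 0.1694 x 0.03418 = 0.005790 mol.
Base is in excess by 0.005790 - 0.003395 = 0.002395 mol in a total volume of 0.06633 L.
[OH^-] = 0.002395/0.06633 = 0.03611 M, so pOH = 1.44 and pH = 14.00 - 1.44 = 12.56.

12.56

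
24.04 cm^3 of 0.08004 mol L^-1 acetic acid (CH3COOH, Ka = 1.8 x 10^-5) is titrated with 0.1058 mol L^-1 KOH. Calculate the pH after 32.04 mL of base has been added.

12.42

n(acid) = 0.08004 x 0.02404 = 0.001924 mol; n(KOH) added = 0.1058 x 0.03204 = 0.003390 mol.
Base is in excess by 0.003390 - 0.001924 = 0.001466 mol in a total volume of 0.05608 L.
[OH^-] = 0.001466/0.05608 = 0.02614 M, so pOH = 1.58 and pH = 14.00 - 1.58 = 12.42.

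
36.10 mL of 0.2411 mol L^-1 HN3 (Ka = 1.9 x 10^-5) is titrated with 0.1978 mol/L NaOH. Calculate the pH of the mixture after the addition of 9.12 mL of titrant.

4.14

Initial n(HN3) = 0.2411 x 0.03610 = 0.008704 mol.
n(NaOH) added = 0.1978 x 0.009120 = 0.001804 mol, converting that many moles of HN3 to N3-.
Remaining n(HN3) = 0.006900 mol; n(N3-) = 0.001804 mol.
By Henderson-Hasselbalch, pH = pKa + log([A^-]/[HA]) = 4.72 + log(0.001804/0.006900) = 4.72 + (-0.58) = 4.14.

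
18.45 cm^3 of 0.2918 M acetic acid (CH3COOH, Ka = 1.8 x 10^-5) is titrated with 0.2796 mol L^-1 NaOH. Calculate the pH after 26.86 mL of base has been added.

12.67

n(acid) = 0.2918 x 0.01845 = 0.005384 mol; n(NaOH) added = 0.2796 x 0.02686 = 0.007510 mol.
Base is in excess by 0.007510 - 0.005384 = 0.002126 mol in a total volume of 0.04531 L.
[OH^-] = 0.002126/0.04531 = 0.04693 M, so pOH = 1.33 and pH = 14.00 - 1.33 = 12.67.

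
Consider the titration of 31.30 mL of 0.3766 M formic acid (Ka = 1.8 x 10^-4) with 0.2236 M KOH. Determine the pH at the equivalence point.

n(HCOOH) = 0.3766 x 0.03130 = 0.01179 mol; V(KOH) at equivalence = 0.01179/0.2236 = 0.05272 L.
At equivalence all the acid is converted to HCOO-; total volume = 0.03130 + 0.05272 = 0.08402 L, so [HCOO-] = 0.01179/0.08402 = 0.1403 M.
Kb = Kw/Ka = 1.0e-14 / 1.8 x 10^-4 = 5.56e-11.
[OH^-] = sqrt(Kb x [HCOO-]) = sqrt(5.56e-11 x 0.1403) = 2.79e-6 M.
pOH = 5.55, so pH = 14.00 - 5.55 = 8.45.

8.45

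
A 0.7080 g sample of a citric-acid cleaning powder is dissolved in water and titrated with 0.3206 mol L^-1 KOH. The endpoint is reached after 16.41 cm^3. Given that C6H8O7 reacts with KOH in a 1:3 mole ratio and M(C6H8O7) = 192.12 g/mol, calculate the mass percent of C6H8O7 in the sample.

n(KOH) = 0.3206 x 0.01641 = 0.005261 mol.
n(C6H8O7) = 0.005261 / 3 = 0.001754 mol.
mass of C6H8O7 = 0.001754 x 192.12 = 0.3369 g.
% purity = 0.3369 / 0.7080 x 100 = 47.6%.

47.6%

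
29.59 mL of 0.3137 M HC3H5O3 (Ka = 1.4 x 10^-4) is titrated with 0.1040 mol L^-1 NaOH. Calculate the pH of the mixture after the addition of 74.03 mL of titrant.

4.54

Initial n(HC3H5O3) = 0.3137 x 0.02959 = 0.009282 mol.
n(NaOH) added = 0.1040 x 0.07403 = 0.007699 mol, converting that many moles of HC3H5O3 to C3H5O3-.
Remaining n(HC3H5O3) = 0.001583 mol; n(C3H5O3-) = 0.007699 mol.
By Henderson-Hasselbalch, pH = pKa + log([A^-]/[HA]) = 3.85 + log(0.007699/0.001583) = 3.85 + (+0.69) = 4.54.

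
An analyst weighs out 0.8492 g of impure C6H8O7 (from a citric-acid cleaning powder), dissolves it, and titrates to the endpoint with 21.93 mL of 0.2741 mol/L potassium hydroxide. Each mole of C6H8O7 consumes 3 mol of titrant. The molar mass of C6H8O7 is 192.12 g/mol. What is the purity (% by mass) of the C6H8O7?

45.3%

n(KOH) = 0.2741 x 0.02193 = 0.006011 mol.
n(C6H8O7) = 0.006011 / 3 = 0.002004 mol.
mass of C6H8O7 = 0.002004 x 192.12 = 0.3849 g.
% purity = 0.3849 / 0.8492 x 100 = 45.3%.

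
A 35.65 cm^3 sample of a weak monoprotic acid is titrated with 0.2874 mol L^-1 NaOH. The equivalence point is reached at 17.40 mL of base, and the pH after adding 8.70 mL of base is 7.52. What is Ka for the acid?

8.70 mL is half of the equivalence volume, so this is the half-equivalence point where [HA] = [A^-].
At half-equivalence pH = pKa, so pKa = 7.52.
Ka = 10^(-7.52) = 3.0 x 10^-8.

3.0 x 10^-8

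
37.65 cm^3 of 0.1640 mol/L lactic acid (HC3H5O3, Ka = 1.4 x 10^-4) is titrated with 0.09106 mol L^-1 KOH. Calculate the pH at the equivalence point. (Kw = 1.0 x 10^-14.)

8.31

n(HC3H5O3) = 0.1640 x 0.03765 = 0.006175 mol; V(KOH) at equivalence = 0.006175/0.09106 = 0.06781 L.
At equivalence all the acid is converted to C3H5O3-; total volume = 0.03765 + 0.06781 = 0.1055 L, so [C3H5O3-] = 0.006175/0.1055 = 0.05855 M.
Kb = Kw/Ka = 1.0e-14 / 1.4 x 10^-4 = 7.14e-11.
[OH^-] = sqrt(Kb x [C3H5O3-]) = sqrt(7.14e-11 x 0.05855) = 2.05e-6 M.
pOH = 5.69, so pH = 14.00 - 5.69 = 8.31.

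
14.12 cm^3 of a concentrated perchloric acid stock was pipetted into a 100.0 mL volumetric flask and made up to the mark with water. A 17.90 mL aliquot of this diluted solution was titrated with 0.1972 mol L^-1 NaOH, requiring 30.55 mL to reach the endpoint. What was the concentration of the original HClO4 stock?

n(NaOH) = 0.1972 x 0.03055 = 0.006024 mol.
n(HClO4) in the aliquot = 0.006024 mol.
[diluted HClO4] = 0.006024 / 0.01790 = 0.3366 M.
Dilution factor = 100.0/14.12 = 7.082, so [stock] = 0.3366 x 7.082 = 2.38 M.

2.38 M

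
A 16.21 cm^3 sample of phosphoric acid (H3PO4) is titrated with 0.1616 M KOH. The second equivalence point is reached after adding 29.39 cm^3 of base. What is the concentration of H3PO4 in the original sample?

0.146 M

n(KOH) = 0.1616 x 0.02939 = 0.004749 mol.
At the second equivalence point, 2 mol OH^- react per mol H3PO4, so n(H3PO4) = 0.004749 / 2 = 0.002375 mol.
[H3PO4] = 0.002375 / 0.01621 L = 0.146 M.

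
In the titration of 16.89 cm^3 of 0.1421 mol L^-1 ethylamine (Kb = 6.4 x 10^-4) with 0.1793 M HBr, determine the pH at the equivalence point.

5.95

n(C2H5NH2) = 0.1421 x 0.01689 = 0.002400 mol; V(HBr) at equivalence = 0.002400/0.1793 = 0.01339 L.
At equivalence the base is fully converted to C2H5NH3+; total volume = 0.03028 L, so [C2H5NH3+] = 0.002400/0.03028 = 0.07927 M.
Ka(C2H5NH3+) = Kw/Kb = 1.0e-14 / 6.4 x 10^-4 = 1.56e-11.
[H^+] = sqrt(Ka x [C2H5NH3+]) = sqrt(1.56e-11 x 0.07927) = 1.11e-6 M.
pH = -log(1.11e-6) = 5.95.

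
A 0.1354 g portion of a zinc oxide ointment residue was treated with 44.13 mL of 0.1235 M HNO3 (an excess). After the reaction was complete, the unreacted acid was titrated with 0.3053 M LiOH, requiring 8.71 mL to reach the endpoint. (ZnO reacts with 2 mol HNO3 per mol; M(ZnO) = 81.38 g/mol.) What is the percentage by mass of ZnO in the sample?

Total n(HNO3) added = 0.1235 x 0.04413 = 0.005450 mol.
n(LiOH) used = 0.3053 x 0.008710 = 0.002659 mol, which equals the excess n(HNO3).
So n(HNO3) consumed by the sample = 0.005450 - 0.002659 = 0.002791 mol.
n(ZnO) = 0.002791 / 2 = 0.001395 mol.
mass ZnO = 0.001395 x 81.38 = 0.1136 g, so %ZnO = 0.1136/0.1354 x 100 = 83.9%.

83.9%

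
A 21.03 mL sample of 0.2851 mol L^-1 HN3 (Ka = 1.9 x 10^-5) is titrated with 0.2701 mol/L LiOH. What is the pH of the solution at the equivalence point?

n(HN3) = 0.2851 x 0.02103 = 0.005996 mol; V(LiOH) at equivalence = 0.005996/0.2701 = 0.02220 L.
At equivalence all the acid is converted to N3-; total volume = 0.02103 + 0.02220 = 0.04323 L, so [N3-] = 0.005996/0.04323 = 0.1387 M.
Kb = Kw/Ka = 1.0e-14 / 1.9 x 10^-5 = 5.26e-10.
[OH^-] = sqrt(Kb x [N3-]) = sqrt(5.26e-10 x 0.1387) = 8.54e-6 M.
pOH = 5.07, so pH = 14.00 - 5.07 = 8.93.

8.93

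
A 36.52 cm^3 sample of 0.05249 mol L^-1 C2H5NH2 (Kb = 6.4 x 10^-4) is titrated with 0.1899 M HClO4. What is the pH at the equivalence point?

n(C2H5NH2) = 0.05249 x 0.03652 = 0.001917 mol; V(HClO4) at equivalence = 0.001917/0.1899 = 0.01009 L.
At equivalence the base is fully converted to C2H5NH3+; total volume = 0.04661 L, so [C2H5NH3+] = 0.001917/0.04661 = 0.04112 M.
Ka(C2H5NH3+) = Kw/Kb = 1.0e-14 / 6.4 x 10^-4 = 1.56e-11.
[H^+] = sqrt(Ka x [C2H5NH3+]) = sqrt(1.56e-11 x 0.04112) = 8.02e-7 M.
pH = -log(8.02e-7) = 6.10.

6.10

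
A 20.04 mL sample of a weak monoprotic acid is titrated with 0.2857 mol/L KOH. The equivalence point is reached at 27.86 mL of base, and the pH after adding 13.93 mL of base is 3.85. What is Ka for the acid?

1.4 x 10^-4

13.93 mL is half of the equivalence volume, so this is the half-equivalence point where [HA] = [A^-].
At half-equivalence pH = pKa, so pKa = 3.85.
Ka = 10^(-3.85) = 1.4 x 10^-4.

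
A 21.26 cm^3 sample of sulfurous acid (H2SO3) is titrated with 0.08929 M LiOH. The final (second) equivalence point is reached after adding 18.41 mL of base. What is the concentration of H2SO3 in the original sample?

0.0387 M

n(LiOH) = 0.08929 x 0.01841 = 0.001644 mol.
At the final (second) equivalence point, 2 mol OH^- react per mol H2SO3, so n(H2SO3) = 0.001644 / 2 = 0.0008219 mol.
[H2SO3] = 0.0008219 / 0.02126 L = 0.0387 M.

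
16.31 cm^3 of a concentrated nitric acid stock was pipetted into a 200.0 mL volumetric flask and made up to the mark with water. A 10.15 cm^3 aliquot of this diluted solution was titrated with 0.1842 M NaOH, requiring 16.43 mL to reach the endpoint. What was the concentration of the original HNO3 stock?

3.66 M

n(NaOH) = 0.1842 x 0.01643 = 0.003026 mol.
n(HNO3) in the aliquot = 0.003026 mol.
[diluted HNO3] = 0.003026 / 0.01015 = 0.2982 M.
Dilution factor = 200.0/16.31 = 12.26, so [stock] = 0.2982 x 12.26 = 3.66 M.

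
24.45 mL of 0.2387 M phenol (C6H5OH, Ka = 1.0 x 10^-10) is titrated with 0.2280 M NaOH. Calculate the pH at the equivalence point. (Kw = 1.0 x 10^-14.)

n(C6H5OH) = 0.2387 x 0.02445 = 0.005836 mol; V(NaOH) at equivalence = 0.005836/0.2280 = 0.02560 L.
At equivalence all the acid is converted to C6H5O-; total volume = 0.02445 + 0.02560 = 0.05005 L, so [C6H5O-] = 0.005836/0.05005 = 0.1166 M.
Kb = Kw/Ka = 1.0e-14 / 1.0 x 10^-10 = 0.000100.
[OH^-] = sqrt(Kb x [C6H5O-]) = sqrt(0.000100 x 0.1166) = 0.00341 M.
pOH = 2.47, so pH = 14.00 - 2.47 = 11.53.

11.53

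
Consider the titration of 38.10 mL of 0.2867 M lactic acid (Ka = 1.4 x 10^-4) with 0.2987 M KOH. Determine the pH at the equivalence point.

n(HC3H5O3) = 0.2867 x 0.03810 = 0.01092 mol; V(KOH) at equivalence = 0.01092/0.2987 = 0.03657 L.
At equivalence all the acid is converted to C3H5O3-; total volume = 0.03810 + 0.03657 = 0.07467 L, so [C3H5O3-] = 0.01092/0.07467 = 0.1463 M.
Kb = Kw/Ka = 1.0e-14 / 1.4 x 10^-4 = 7.14e-11.
[OH^-] = sqrt(Kb x [C3H5O3-]) = sqrt(7.14e-11 x 0.1463) = 3.23e-6 M.
pOH = 5.49, so pH = 14.00 - 5.49 = 8.51.

8.51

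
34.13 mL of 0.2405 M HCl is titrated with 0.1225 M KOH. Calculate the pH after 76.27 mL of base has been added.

12.01

n(acid) = 0.2405 x 0.03413 = 0.008208 mol; n(KOH) added = 0.1225 x 0.07627 = 0.009343 mol.
Base is in excess by 0.009343 - 0.008208 = 0.001135 mol in a total volume of 0.1104 L.
[OH^-] = 0.001135/0.1104 = 0.01028 M, so pOH = 1.99 and pH = 14.00 - 1.99 = 12.01.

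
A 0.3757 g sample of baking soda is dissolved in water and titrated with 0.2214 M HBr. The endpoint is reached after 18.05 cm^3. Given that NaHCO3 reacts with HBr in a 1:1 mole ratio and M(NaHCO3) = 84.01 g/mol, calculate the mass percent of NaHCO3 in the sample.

89.4%

n(HBr) = 0.2214 x 0.01805 = 0.003996 mol.
n(NaHCO3) = 0.003996 / 1 = 0.003996 mol.
mass of NaHCO3 = 0.003996 x 84.01 = 0.3357 g.
% purity = 0.3357 / 0.3757 x 100 = 89.4%.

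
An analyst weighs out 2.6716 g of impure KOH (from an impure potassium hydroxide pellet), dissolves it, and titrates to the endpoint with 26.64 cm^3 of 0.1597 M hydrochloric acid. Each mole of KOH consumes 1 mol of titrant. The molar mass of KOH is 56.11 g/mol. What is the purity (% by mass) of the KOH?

n(HCl) = 0.1597 x 0.02664 = 0.004254 mol.
n(KOH) = 0.004254 / 1 = 0.004254 mol.
mass of KOH = 0.004254 x 56.11 = 0.2387 g.
% purity = 0.2387 / 2.6716 x 100 = 8.94%.

8.94%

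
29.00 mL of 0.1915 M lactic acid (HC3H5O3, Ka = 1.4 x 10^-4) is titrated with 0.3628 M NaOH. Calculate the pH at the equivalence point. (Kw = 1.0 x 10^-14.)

n(HC3H5O3) = 0.1915 x 0.02900 = 0.005553 mol; V(NaOH) at equivalence = 0.005553/0.3628 = 0.01531 L.
At equivalence all the acid is converted to C3H5O3-; total volume = 0.02900 + 0.01531 = 0.04431 L, so [C3H5O3-] = 0.005553/0.04431 = 0.1253 M.
Kb = Kw/Ka = 1.0e-14 / 1.4 x 10^-4 = 7.14e-11.
[OH^-] = sqrt(Kb x [C3H5O3-]) = sqrt(7.14e-11 x 0.1253) = 2.99e-6 M.
pOH = 5.52, so pH = 14.00 - 5.52 = 8.48.

8.48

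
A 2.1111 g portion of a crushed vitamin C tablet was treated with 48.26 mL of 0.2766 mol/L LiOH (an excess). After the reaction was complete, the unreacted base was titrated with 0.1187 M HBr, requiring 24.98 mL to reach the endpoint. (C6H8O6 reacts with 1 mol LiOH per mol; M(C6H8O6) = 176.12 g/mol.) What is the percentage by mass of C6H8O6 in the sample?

86.6%

Total n(LiOH) added = 0.2766 x 0.04826 = 0.01335 mol.
n(HBr) used = 0.1187 x 0.02498 = 0.002965 mol, which equals the excess n(LiOH).
So n(LiOH) consumed by the sample = 0.01335 - 0.002965 = 0.01038 mol.
n(C6H8O6) = 0.01038 / 1 = 0.01038 mol.
mass C6H8O6 = 0.01038 x 176.12 = 1.829 g, so %C6H8O6 = 1.829/2.1111 x 100 = 86.6%.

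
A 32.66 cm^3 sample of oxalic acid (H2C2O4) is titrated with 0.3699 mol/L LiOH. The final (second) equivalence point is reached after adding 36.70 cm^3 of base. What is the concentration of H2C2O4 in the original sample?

n(LiOH) = 0.3699 x 0.03670 = 0.01358 mol.
At the final (second) equivalence point, 2 mol OH^- react per mol H2C2O4, so n(H2C2O4) = 0.01358 / 2 = 0.006788 mol.
[H2C2O4] = 0.006788 / 0.03266 L = 0.208 M.

0.208 M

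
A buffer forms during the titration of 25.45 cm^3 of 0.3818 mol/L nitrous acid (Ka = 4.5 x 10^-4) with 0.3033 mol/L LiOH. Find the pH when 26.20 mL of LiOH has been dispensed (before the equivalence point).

Initial n(HNO2) = 0.3818 x 0.02545 = 0.009717 mol.
n(LiOH) added = 0.3033 x 0.02620 = 0.007946 mol, converting that many moles of HNO2 to NO2-.
Remaining n(HNO2) = 0.001770 mol; n(NO2-) = 0.007946 mol.
By Henderson-Hasselbalch, pH = pKa + log([A^-]/[HA]) = 3.35 + log(0.007946/0.001770) = 3.35 + (+0.65) = 4.00.

4.00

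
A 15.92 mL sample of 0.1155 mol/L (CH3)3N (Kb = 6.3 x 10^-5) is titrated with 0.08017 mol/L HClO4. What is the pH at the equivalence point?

n((CH3)3N) = 0.1155 x 0.01592 = 0.001839 mol; V(HClO4) at equivalence = 0.001839/0.08017 = 0.02294 L.
At equivalence the base is fully converted to (CH3)3NH+; total volume = 0.03886 L, so [(CH3)3NH+] = 0.001839/0.03886 = 0.04732 M.
Ka((CH3)3NH+) = Kw/Kb = 1.0e-14 / 6.3 x 10^-5 = 1.59e-10.
[H^+] = sqrt(Ka x [(CH3)3NH+]) = sqrt(1.59e-10 x 0.04732) = 2.74e-6 M.
pH = -log(2.74e-6) = 5.56.

5.56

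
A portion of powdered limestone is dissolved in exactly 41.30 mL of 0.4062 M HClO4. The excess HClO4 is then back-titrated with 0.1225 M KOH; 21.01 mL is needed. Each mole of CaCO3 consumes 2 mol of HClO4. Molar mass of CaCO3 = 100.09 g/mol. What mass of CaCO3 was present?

Total n(HClO4) added = 0.4062 x 0.04130 = 0.01678 mol.
n(KOH) used = 0.1225 x 0.02101 = 0.002574 mol, which equals the excess n(HClO4).
So n(HClO4) consumed by the sample = 0.01678 - 0.002574 = 0.01420 mol.
n(CaCO3) = 0.01420 / 2 = 0.007101 mol.
mass = 0.007101 mol x 100.09 g/mol = 0.711 g.

0.711 g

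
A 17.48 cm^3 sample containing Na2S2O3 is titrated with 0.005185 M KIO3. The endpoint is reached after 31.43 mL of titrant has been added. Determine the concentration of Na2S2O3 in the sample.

0.0559 M

n(KIO3) = 0.005185 x 0.03143 = 0.0001630 mol.
From the balanced equation, 1 mol KIO3 reacts with 6 mol Na2S2O3, so n(Na2S2O3) = 0.0001630 x 6/1 = 0.0009778 mol.
[Na2S2O3] = 0.0009778 / 0.01748 L = 0.0559 M.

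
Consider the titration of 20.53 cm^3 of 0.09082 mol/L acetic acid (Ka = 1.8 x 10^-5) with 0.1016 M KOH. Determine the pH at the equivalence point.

8.71

n(CH3COOH) = 0.09082 x 0.02053 = 0.001865 mol; V(KOH) at equivalence = 0.001865/0.1016 = 0.01835 L.
At equivalence all the acid is converted to CH3COO-; total volume = 0.02053 + 0.01835 = 0.03888 L, so [CH3COO-] = 0.001865/0.03888 = 0.04795 M.
Kb = Kw/Ka = 1.0e-14 / 1.8 x 10^-5 = 5.56e-10.
[OH^-] = sqrt(Kb x [CH3COO-]) = sqrt(5.56e-10 x 0.04795) = 5.16e-6 M.
pOH = 5.29, so pH = 14.00 - 5.29 = 8.71.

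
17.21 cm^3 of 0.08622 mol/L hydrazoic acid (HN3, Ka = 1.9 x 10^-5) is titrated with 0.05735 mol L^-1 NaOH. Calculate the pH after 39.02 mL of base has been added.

12.13

n(acid) = 0.08622 x 0.01721 = 0.001484 mol; n(NaOH) added = 0.05735 x 0.03902 = 0.002238 mol.
Base is in excess by 0.002238 - 0.001484 = 0.0007540 mol in a total volume of 0.05623 L.
[OH^-] = 0.0007540/0.05623 = 0.01341 M, so pOH = 1.87 and pH = 14.00 - 1.87 = 12.13.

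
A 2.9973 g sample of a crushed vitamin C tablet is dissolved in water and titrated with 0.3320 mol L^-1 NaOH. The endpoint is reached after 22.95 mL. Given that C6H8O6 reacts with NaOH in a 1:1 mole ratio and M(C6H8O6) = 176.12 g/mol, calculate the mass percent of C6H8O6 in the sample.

n(NaOH) = 0.3320 x 0.02295 = 0.007619 mol.
n(C6H8O6) = 0.007619 / 1 = 0.007619 mol.
mass of C6H8O6 = 0.007619 x 176.12 = 1.342 g.
% purity = 1.342 / 2.9973 x 100 = 44.8%.

44.8%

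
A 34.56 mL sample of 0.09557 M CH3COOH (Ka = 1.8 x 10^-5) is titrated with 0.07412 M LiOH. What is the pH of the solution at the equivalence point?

8.68

n(CH3COOH) = 0.09557 x 0.03456 = 0.003303 mol; V(LiOH) at equivalence = 0.003303/0.07412 = 0.04456 L.
At equivalence all the acid is converted to CH3COO-; total volume = 0.03456 + 0.04456 = 0.07912 L, so [CH3COO-] = 0.003303/0.07912 = 0.04174 M.
Kb = Kw/Ka = 1.0e-14 / 1.8 x 10^-5 = 5.56e-10.
[OH^-] = sqrt(Kb x [CH3COO-]) = sqrt(5.56e-10 x 0.04174) = 4.82e-6 M.
pOH = 5.32, so pH = 14.00 - 5.32 = 8.68.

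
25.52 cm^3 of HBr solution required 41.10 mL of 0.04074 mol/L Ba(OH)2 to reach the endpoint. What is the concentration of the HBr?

n(Ba(OH)2) delivered = 0.04074 x 0.04110 = 0.001674 mol.
The reaction is 2 HBr + 1 Ba(OH)2, so n(HBr) = 0.001674 x 2/1 = 0.003349 mol.
[HBr] = 0.003349 mol / 0.02552 L = 0.131 M.

0.131 M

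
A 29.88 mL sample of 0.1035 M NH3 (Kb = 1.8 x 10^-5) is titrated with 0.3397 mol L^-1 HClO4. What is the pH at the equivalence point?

5.18

n(NH3) = 0.1035 x 0.02988 = 0.003093 mol; V(HClO4) at equivalence = 0.003093/0.3397 = 0.009104 L.
At equivalence the base is fully converted to NH4+; total volume = 0.03898 L, so [NH4+] = 0.003093/0.03898 = 0.07933 M.
Ka(NH4+) = Kw/Kb = 1.0e-14 / 1.8 x 10^-5 = 5.56e-10.
[H^+] = sqrt(Ka x [NH4+]) = sqrt(5.56e-10 x 0.07933) = 6.64e-6 M.
pH = -log(6.64e-6) = 5.18.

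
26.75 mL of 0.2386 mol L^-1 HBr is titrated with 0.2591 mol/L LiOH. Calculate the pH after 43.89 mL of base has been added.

n(acid) = 0.2386 x 0.02675 = 0.006383 mol; n(LiOH) added = 0.2591 x 0.04389 = 0.01137 mol.
Base is in excess by 0.01137 - 0.006383 = 0.004989 mol in a total volume of 0.07064 L.
[OH^-] = 0.004989/0.07064 = 0.07063 M, so pOH = 1.15 and pH = 14.00 - 1.15 = 12.85.

12.85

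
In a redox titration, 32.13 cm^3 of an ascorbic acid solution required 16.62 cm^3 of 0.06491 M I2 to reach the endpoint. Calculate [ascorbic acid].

n(I2) = 0.06491 x 0.01662 = 0.001079 mol.
From the balanced equation, 1 mol I2 reacts with 1 mol ascorbic acid, so n(ascorbic acid) = 0.001079 x 1/1 = 0.001079 mol.
[ascorbic acid] = 0.001079 / 0.03213 L = 0.0336 M.

0.0336 M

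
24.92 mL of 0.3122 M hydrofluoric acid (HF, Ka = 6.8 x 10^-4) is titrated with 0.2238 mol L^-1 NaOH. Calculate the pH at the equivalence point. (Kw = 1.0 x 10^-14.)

n(HF) = 0.3122 x 0.02492 = 0.007780 mol; V(NaOH) at equivalence = 0.007780/0.2238 = 0.03476 L.
At equivalence all the acid is converted to F-; total volume = 0.02492 + 0.03476 = 0.05968 L, so [F-] = 0.007780/0.05968 = 0.1304 M.
Kb = Kw/Ka = 1.0e-14 / 6.8 x 10^-4 = 1.47e-11.
[OH^-] = sqrt(Kb x [F-]) = sqrt(1.47e-11 x 0.1304) = 1.38e-6 M.
pOH = 5.86, so pH = 14.00 - 5.86 = 8.14.

8.14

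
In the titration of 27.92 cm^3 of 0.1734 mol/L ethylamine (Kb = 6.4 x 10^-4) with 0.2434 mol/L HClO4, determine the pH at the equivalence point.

5.90

n(C2H5NH2) = 0.1734 x 0.02792 = 0.004841 mol; V(HClO4) at equivalence = 0.004841/0.2434 = 0.01989 L.
At equivalence the base is fully converted to C2H5NH3+; total volume = 0.04781 L, so [C2H5NH3+] = 0.004841/0.04781 = 0.1013 M.
Ka(C2H5NH3+) = Kw/Kb = 1.0e-14 / 6.4 x 10^-4 = 1.56e-11.
[H^+] = sqrt(Ka x [C2H5NH3+]) = sqrt(1.56e-11 x 0.1013) = 1.26e-6 M.
pH = -log(1.26e-6) = 5.90.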